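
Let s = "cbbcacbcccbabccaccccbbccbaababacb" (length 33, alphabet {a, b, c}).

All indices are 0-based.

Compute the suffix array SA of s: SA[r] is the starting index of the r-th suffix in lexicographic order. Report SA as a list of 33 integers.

[25, 26, 28, 11, 30, 4, 15, 32, 24, 27, 10, 29, 1, 20, 2, 12, 21, 6, 3, 14, 31, 23, 9, 0, 19, 5, 13, 22, 8, 18, 7, 17, 16]

sorted suffixes:
  #0 SA[0]=25  'aababacb'
  #1 SA[1]=26  'ababacb'
  #2 SA[2]=28  'abacb'
  #3 SA[3]=11  'abccaccccbbccbaababacb'
  #4 SA[4]=30  'acb'
  #5 SA[5]=4  'acbcccbabccaccccbbccbaababacb'
  #6 SA[6]=15  'accccbbccbaababacb'
  #7 SA[7]=32  'b'
  #8 SA[8]=24  'baababacb'
  #9 SA[9]=27  'babacb'
  #10 SA[10]=10  'babccaccccbbccbaababacb'
  #11 SA[11]=29  'bacb'
  #12 SA[12]=1  'bbcacbcccbabccaccccbbccbaababacb'
  #13 SA[13]=20  'bbccbaababacb'
  #14 SA[14]=2  'bcacbcccbabccaccccbbccbaababacb'
  #15 SA[15]=12  'bccaccccbbccbaababacb'
  #16 SA[16]=21  'bccbaababacb'
  #17 SA[17]=6  'bcccbabccaccccbbccbaababacb'
  #18 SA[18]=3  'cacbcccbabccaccccbbccbaababacb'
  #19 SA[19]=14  'caccccbbccbaababacb'
  #20 SA[20]=31  'cb'
  #21 SA[21]=23  'cbaababacb'
  #22 SA[22]=9  'cbabccaccccbbccbaababacb'
  #23 SA[23]=0  'cbbcacbcccbabccaccccbbccbaababacb'
  #24 SA[24]=19  'cbbccbaababacb'
  #25 SA[25]=5  'cbcccbabccaccccbbccbaababacb'
  #26 SA[26]=13  'ccaccccbbccbaababacb'
  #27 SA[27]=22  'ccbaababacb'
  #28 SA[28]=8  'ccbabccaccccbbccbaababacb'
  #29 SA[29]=18  'ccbbccbaababacb'
  #30 SA[30]=7  'cccbabccaccccbbccbaababacb'
  #31 SA[31]=17  'cccbbccbaababacb'
  #32 SA[32]=16  'ccccbbccbaababacb'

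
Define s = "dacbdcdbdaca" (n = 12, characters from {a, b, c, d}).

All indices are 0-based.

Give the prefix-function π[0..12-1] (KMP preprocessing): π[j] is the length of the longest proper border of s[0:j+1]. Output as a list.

[0, 0, 0, 0, 1, 0, 1, 0, 1, 2, 3, 0]

π[0] = 0
j=1 s[j]='a': π[1]=0 (border '')
j=2 s[j]='c': π[2]=0 (border '')
j=3 s[j]='b': π[3]=0 (border '')
j=4 s[j]='d': π[4]=1 (border 'd')
j=5 s[j]='c': k: 1→0; π[5]=0 (border '')
j=6 s[j]='d': π[6]=1 (border 'd')
j=7 s[j]='b': k: 1→0; π[7]=0 (border '')
j=8 s[j]='d': π[8]=1 (border 'd')
j=9 s[j]='a': π[9]=2 (border 'da')
j=10 s[j]='c': π[10]=3 (border 'dac')
j=11 s[j]='a': k: 3→0; π[11]=0 (border '')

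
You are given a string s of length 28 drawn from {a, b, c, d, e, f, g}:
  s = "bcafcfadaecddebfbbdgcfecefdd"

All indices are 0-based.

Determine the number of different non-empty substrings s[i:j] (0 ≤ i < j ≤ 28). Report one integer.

rank→(start, suffix):
  0 → (6, 'adaecddebfbbdgcfecefdd')
  1 → (8, 'aecddebfbbdgcfecefdd')
  2 → (2, 'afcfadaecddebfbbdgcfecefdd')
  3 → (16, 'bbdgcfecefdd')
  4 → (0, 'bcafcfadaecddebfbbdgcfecefdd')
  5 → (17, 'bdgcfecefdd')
  6 → (14, 'bfbbdgcfecefdd')
  7 → (1, 'cafcfadaecddebfbbdgcfecefdd')
  8 → (10, 'cddebfbbdgcfecefdd')
  9 → (23, 'cefdd')
  10 → (4, 'cfadaecddebfbbdgcfecefdd')
  11 → (20, 'cfecefdd')
  12 → (27, 'd')
  13 → (7, 'daecddebfbbdgcfecefdd')
  14 → (26, 'dd')
  15 → (11, 'ddebfbbdgcfecefdd')
  16 → (12, 'debfbbdgcfecefdd')
  17 → (18, 'dgcfecefdd')
  18 → (13, 'ebfbbdgcfecefdd')
  19 → (9, 'ecddebfbbdgcfecefdd')
  20 → (22, 'ecefdd')
  21 → (24, 'efdd')
  22 → (5, 'fadaecddebfbbdgcfecefdd')
  23 → (15, 'fbbdgcfecefdd')
  24 → (3, 'fcfadaecddebfbbdgcfecefdd')
  25 → (25, 'fdd')
  26 → (21, 'fecefdd')
  27 → (19, 'gcfecefdd')

SA = [6, 8, 2, 16, 0, 17, 14, 1, 10, 23, 4, 20, 27, 7, 26, 11, 12, 18, 13, 9, 22, 24, 5, 15, 3, 25, 21, 19]
rank  pair      lcp
   1  s[6:],s[8:]  1  'a'
   2  s[8:],s[2:]  1  'a'
   3  s[2:],s[16:]  0  ''
   4  s[16:],s[0:]  1  'b'
   5  s[0:],s[17:]  1  'b'
   6  s[17:],s[14:]  1  'b'
   7  s[14:],s[1:]  0  ''
   8  s[1:],s[10:]  1  'c'
   9  s[10:],s[23:]  1  'c'
  10  s[23:],s[4:]  1  'c'
  11  s[4:],s[20:]  2  'cf'
  12  s[20:],s[27:]  0  ''
  13  s[27:],s[7:]  1  'd'
  14  s[7:],s[26:]  1  'd'
  15  s[26:],s[11:]  2  'dd'
  16  s[11:],s[12:]  1  'd'
  17  s[12:],s[18:]  1  'd'
  18  s[18:],s[13:]  0  ''
  19  s[13:],s[9:]  1  'e'
  20  s[9:],s[22:]  2  'ec'
  21  s[22:],s[24:]  1  'e'
  22  s[24:],s[5:]  0  ''
  23  s[5:],s[15:]  1  'f'
  24  s[15:],s[3:]  1  'f'
  25  s[3:],s[25:]  1  'f'
  26  s[25:],s[21:]  1  'f'
  27  s[21:],s[19:]  0  ''

n(n+1)/2 = 28·29/2 = 406
Σ LCP = 0 + 1 + 1 + 0 + 1 + 1 + 1 + 0 + 1 + 1 + 1 + 2 + 0 + 1 + 1 + 2 + 1 + 1 + 0 + 1 + 2 + 1 + 0 + 1 + 1 + 1 + 1 + 0 = 24
distinct = 406 − 24 = 382

382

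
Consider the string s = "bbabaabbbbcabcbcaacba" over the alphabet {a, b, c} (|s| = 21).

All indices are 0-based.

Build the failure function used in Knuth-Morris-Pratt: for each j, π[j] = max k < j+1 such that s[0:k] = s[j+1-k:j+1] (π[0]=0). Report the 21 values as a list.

[0, 1, 0, 1, 0, 0, 1, 2, 2, 2, 0, 0, 1, 0, 1, 0, 0, 0, 0, 1, 0]

π[0] = 0
j=1 s[j]='b': π[1]=1 (border 'b')
j=2 s[j]='a': k: 1→0; π[2]=0 (border '')
j=3 s[j]='b': π[3]=1 (border 'b')
j=4 s[j]='a': k: 1→0; π[4]=0 (border '')
j=5 s[j]='a': π[5]=0 (border '')
j=6 s[j]='b': π[6]=1 (border 'b')
j=7 s[j]='b': π[7]=2 (border 'bb')
j=8 s[j]='b': k: 2→1; π[8]=2 (border 'bb')
j=9 s[j]='b': k: 2→1; π[9]=2 (border 'bb')
j=10 s[j]='c': k: 2→1→0; π[10]=0 (border '')
j=11 s[j]='a': π[11]=0 (border '')
j=12 s[j]='b': π[12]=1 (border 'b')
j=13 s[j]='c': k: 1→0; π[13]=0 (border '')
j=14 s[j]='b': π[14]=1 (border 'b')
j=15 s[j]='c': k: 1→0; π[15]=0 (border '')
j=16 s[j]='a': π[16]=0 (border '')
j=17 s[j]='a': π[17]=0 (border '')
j=18 s[j]='c': π[18]=0 (border '')
j=19 s[j]='b': π[19]=1 (border 'b')
j=20 s[j]='a': k: 1→0; π[20]=0 (border '')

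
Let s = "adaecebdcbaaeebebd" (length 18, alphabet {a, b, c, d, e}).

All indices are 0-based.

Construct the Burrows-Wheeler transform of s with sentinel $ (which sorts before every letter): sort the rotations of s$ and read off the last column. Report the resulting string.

db$daceeedebabbceaa

rank  rotation             last
    0  $adaecebdcbaaeebebd  d
    1  aaeebebd$adaecebdcb  b
    2  adaecebdcbaaeebebd$  $
    3  aecebdcbaaeebebd$ad  d
    4  aeebebd$adaecebdcba  a
    5  baaeebebd$adaecebdc  c
    6  bd$adaecebdcbaaeebe  e
    7  bdcbaaeebebd$adaece  e
    8  bebd$adaecebdcbaaee  e
    9  cbaaeebebd$adaecebd  d
   10  cebdcbaaeebebd$adae  e
   11  d$adaecebdcbaaeebeb  b
   12  daecebdcbaaeebebd$a  a
   13  dcbaaeebebd$adaeceb  b
   14  ebd$adaecebdcbaaeeb  b
   15  ebdcbaaeebebd$adaec  c
   16  ebebd$adaecebdcbaae  e
   17  ecebdcbaaeebebd$ada  a
   18  eebebd$adaecebdcbaa  a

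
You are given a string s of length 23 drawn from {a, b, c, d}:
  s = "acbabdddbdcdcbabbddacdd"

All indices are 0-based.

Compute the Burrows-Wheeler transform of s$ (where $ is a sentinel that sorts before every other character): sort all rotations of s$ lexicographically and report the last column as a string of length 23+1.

rank  rotation                  last
    0  $acbabdddbdcdcbabbddacdd  d
    1  abbddacdd$acbabdddbdcdcb  b
    2  abdddbdcdcbabbddacdd$acb  b
    3  acbabdddbdcdcbabbddacdd$  $
    4  acdd$acbabdddbdcdcbabbdd  d
    5  babbddacdd$acbabdddbdcdc  c
    6  babdddbdcdcbabbddacdd$ac  c
    7  bbddacdd$acbabdddbdcdcba  a
    8  bdcdcbabbddacdd$acbabddd  d
    9  bddacdd$acbabdddbdcdcbab  b
   10  bdddbdcdcbabbddacdd$acba  a
   11  cbabbddacdd$acbabdddbdcd  d
   12  cbabdddbdcdcbabbddacdd$a  a
   13  cdcbabbddacdd$acbabdddbd  d
   14  cdd$acbabdddbdcdcbabbdda  a
   15  d$acbabdddbdcdcbabbddacd  d
   16  dacdd$acbabdddbdcdcbabbd  d
   17  dbdcdcbabbddacdd$acbabdd  d
   18  dcbabbddacdd$acbabdddbdc  c
   19  dcdcbabbddacdd$acbabdddb  b
   20  dd$acbabdddbdcdcbabbddac  c
   21  ddacdd$acbabdddbdcdcbabb  b
   22  ddbdcdcbabbddacdd$acbabd  d
   23  dddbdcdcbabbddacdd$acbab  b

dbb$dccadbadadadddcbcbdb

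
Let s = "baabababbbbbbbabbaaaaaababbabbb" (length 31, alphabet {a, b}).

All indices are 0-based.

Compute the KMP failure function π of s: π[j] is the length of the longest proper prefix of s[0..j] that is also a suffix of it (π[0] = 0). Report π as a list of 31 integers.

π[0] = 0
j=1 s[j]='a': π[1]=0 (border '')
j=2 s[j]='a': π[2]=0 (border '')
j=3 s[j]='b': π[3]=1 (border 'b')
j=4 s[j]='a': π[4]=2 (border 'ba')
j=5 s[j]='b': k: 2→0; π[5]=1 (border 'b')
j=6 s[j]='a': π[6]=2 (border 'ba')
j=7 s[j]='b': k: 2→0; π[7]=1 (border 'b')
j=8 s[j]='b': k: 1→0; π[8]=1 (border 'b')
j=9 s[j]='b': k: 1→0; π[9]=1 (border 'b')
j=10 s[j]='b': k: 1→0; π[10]=1 (border 'b')
j=11 s[j]='b': k: 1→0; π[11]=1 (border 'b')
j=12 s[j]='b': k: 1→0; π[12]=1 (border 'b')
j=13 s[j]='b': k: 1→0; π[13]=1 (border 'b')
j=14 s[j]='a': π[14]=2 (border 'ba')
j=15 s[j]='b': k: 2→0; π[15]=1 (border 'b')
j=16 s[j]='b': k: 1→0; π[16]=1 (border 'b')
j=17 s[j]='a': π[17]=2 (border 'ba')
j=18 s[j]='a': π[18]=3 (border 'baa')
j=19 s[j]='a': k: 3→0; π[19]=0 (border '')
j=20 s[j]='a': π[20]=0 (border '')
j=21 s[j]='a': π[21]=0 (border '')
j=22 s[j]='a': π[22]=0 (border '')
j=23 s[j]='b': π[23]=1 (border 'b')
j=24 s[j]='a': π[24]=2 (border 'ba')
j=25 s[j]='b': k: 2→0; π[25]=1 (border 'b')
j=26 s[j]='b': k: 1→0; π[26]=1 (border 'b')
j=27 s[j]='a': π[27]=2 (border 'ba')
j=28 s[j]='b': k: 2→0; π[28]=1 (border 'b')
j=29 s[j]='b': k: 1→0; π[29]=1 (border 'b')
j=30 s[j]='b': k: 1→0; π[30]=1 (border 'b')

[0, 0, 0, 1, 2, 1, 2, 1, 1, 1, 1, 1, 1, 1, 2, 1, 1, 2, 3, 0, 0, 0, 0, 1, 2, 1, 1, 2, 1, 1, 1]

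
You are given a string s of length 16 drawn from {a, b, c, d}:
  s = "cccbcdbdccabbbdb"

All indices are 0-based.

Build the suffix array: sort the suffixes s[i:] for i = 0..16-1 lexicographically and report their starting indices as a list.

[10, 15, 11, 12, 3, 13, 6, 9, 2, 8, 1, 0, 4, 14, 5, 7]

rank→(start, suffix):
  0 → (10, 'abbbdb')
  1 → (15, 'b')
  2 → (11, 'bbbdb')
  3 → (12, 'bbdb')
  4 → (3, 'bcdbdccabbbdb')
  5 → (13, 'bdb')
  6 → (6, 'bdccabbbdb')
  7 → (9, 'cabbbdb')
  8 → (2, 'cbcdbdccabbbdb')
  9 → (8, 'ccabbbdb')
  10 → (1, 'ccbcdbdccabbbdb')
  11 → (0, 'cccbcdbdccabbbdb')
  12 → (4, 'cdbdccabbbdb')
  13 → (14, 'db')
  14 → (5, 'dbdccabbbdb')
  15 → (7, 'dccabbbdb')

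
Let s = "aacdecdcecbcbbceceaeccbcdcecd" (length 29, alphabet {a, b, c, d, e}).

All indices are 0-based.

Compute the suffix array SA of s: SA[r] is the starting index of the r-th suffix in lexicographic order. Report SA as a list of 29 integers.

[0, 1, 18, 12, 10, 22, 13, 11, 9, 21, 20, 27, 5, 23, 2, 16, 7, 25, 14, 28, 6, 24, 3, 17, 8, 19, 26, 4, 15]

rank→(start, suffix):
  0 → (0, 'aacdecdcecbcbbceceaeccbcdcecd')
  1 → (1, 'acdecdcecbcbbceceaeccbcdcecd')
  2 → (18, 'aeccbcdcecd')
  3 → (12, 'bbceceaeccbcdcecd')
  4 → (10, 'bcbbceceaeccbcdcecd')
  5 → (22, 'bcdcecd')
  6 → (13, 'bceceaeccbcdcecd')
  7 → (11, 'cbbceceaeccbcdcecd')
  8 → (9, 'cbcbbceceaeccbcdcecd')
  9 → (21, 'cbcdcecd')
  10 → (20, 'ccbcdcecd')
  11 → (27, 'cd')
  12 → (5, 'cdcecbcbbceceaeccbcdcecd')
  13 → (23, 'cdcecd')
  14 → (2, 'cdecdcecbcbbceceaeccbcdcecd')
  15 → (16, 'ceaeccbcdcecd')
  16 → (7, 'cecbcbbceceaeccbcdcecd')
  17 → (25, 'cecd')
  18 → (14, 'ceceaeccbcdcecd')
  19 → (28, 'd')
  20 → (6, 'dcecbcbbceceaeccbcdcecd')
  21 → (24, 'dcecd')
  22 → (3, 'decdcecbcbbceceaeccbcdcecd')
  23 → (17, 'eaeccbcdcecd')
  24 → (8, 'ecbcbbceceaeccbcdcecd')
  25 → (19, 'eccbcdcecd')
  26 → (26, 'ecd')
  27 → (4, 'ecdcecbcbbceceaeccbcdcecd')
  28 → (15, 'eceaeccbcdcecd')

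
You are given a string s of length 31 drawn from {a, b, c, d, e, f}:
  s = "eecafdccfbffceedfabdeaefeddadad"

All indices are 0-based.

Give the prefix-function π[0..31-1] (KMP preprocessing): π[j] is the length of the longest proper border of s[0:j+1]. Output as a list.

π[0] = 0
j=1 s[j]='e': π[1]=1 (border 'e')
j=2 s[j]='c': k: 1→0; π[2]=0 (border '')
j=3 s[j]='a': π[3]=0 (border '')
j=4 s[j]='f': π[4]=0 (border '')
j=5 s[j]='d': π[5]=0 (border '')
j=6 s[j]='c': π[6]=0 (border '')
j=7 s[j]='c': π[7]=0 (border '')
j=8 s[j]='f': π[8]=0 (border '')
j=9 s[j]='b': π[9]=0 (border '')
j=10 s[j]='f': π[10]=0 (border '')
j=11 s[j]='f': π[11]=0 (border '')
j=12 s[j]='c': π[12]=0 (border '')
j=13 s[j]='e': π[13]=1 (border 'e')
j=14 s[j]='e': π[14]=2 (border 'ee')
j=15 s[j]='d': k: 2→1→0; π[15]=0 (border '')
j=16 s[j]='f': π[16]=0 (border '')
j=17 s[j]='a': π[17]=0 (border '')
j=18 s[j]='b': π[18]=0 (border '')
j=19 s[j]='d': π[19]=0 (border '')
j=20 s[j]='e': π[20]=1 (border 'e')
j=21 s[j]='a': k: 1→0; π[21]=0 (border '')
j=22 s[j]='e': π[22]=1 (border 'e')
j=23 s[j]='f': k: 1→0; π[23]=0 (border '')
j=24 s[j]='e': π[24]=1 (border 'e')
j=25 s[j]='d': k: 1→0; π[25]=0 (border '')
j=26 s[j]='d': π[26]=0 (border '')
j=27 s[j]='a': π[27]=0 (border '')
j=28 s[j]='d': π[28]=0 (border '')
j=29 s[j]='a': π[29]=0 (border '')
j=30 s[j]='d': π[30]=0 (border '')

[0, 1, 0, 0, 0, 0, 0, 0, 0, 0, 0, 0, 0, 1, 2, 0, 0, 0, 0, 0, 1, 0, 1, 0, 1, 0, 0, 0, 0, 0, 0]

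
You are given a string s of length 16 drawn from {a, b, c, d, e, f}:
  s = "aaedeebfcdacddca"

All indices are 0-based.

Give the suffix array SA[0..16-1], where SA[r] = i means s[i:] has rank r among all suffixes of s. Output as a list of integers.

sorted suffixes:
  #0 SA[0]=15  'a'
  #1 SA[1]=0  'aaedeebfcdacddca'
  #2 SA[2]=10  'acddca'
  #3 SA[3]=1  'aedeebfcdacddca'
  #4 SA[4]=6  'bfcdacddca'
  #5 SA[5]=14  'ca'
  #6 SA[6]=8  'cdacddca'
  #7 SA[7]=11  'cddca'
  #8 SA[8]=9  'dacddca'
  #9 SA[9]=13  'dca'
  #10 SA[10]=12  'ddca'
  #11 SA[11]=3  'deebfcdacddca'
  #12 SA[12]=5  'ebfcdacddca'
  #13 SA[13]=2  'edeebfcdacddca'
  #14 SA[14]=4  'eebfcdacddca'
  #15 SA[15]=7  'fcdacddca'

[15, 0, 10, 1, 6, 14, 8, 11, 9, 13, 12, 3, 5, 2, 4, 7]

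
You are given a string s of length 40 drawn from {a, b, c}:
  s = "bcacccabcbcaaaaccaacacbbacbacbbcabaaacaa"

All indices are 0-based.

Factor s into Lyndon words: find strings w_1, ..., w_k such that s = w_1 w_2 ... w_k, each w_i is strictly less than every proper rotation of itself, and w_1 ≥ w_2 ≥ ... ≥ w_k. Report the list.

emit factor 1: 'bc' (i=0, period=2)
emit factor 2: 'accc' (i=2, period=4)
emit factor 3: 'abcbc' (i=6, period=5)
emit factor 4: 'aaaaccaacacbbacbacbbcabaaac' (i=11, period=27)
emit factor 5: 'a' (i=38, period=1)
emit factor 6: 'a' (i=39, period=1)

["bc", "accc", "abcbc", "aaaaccaacacbbacbacbbcabaaac", "a", "a"]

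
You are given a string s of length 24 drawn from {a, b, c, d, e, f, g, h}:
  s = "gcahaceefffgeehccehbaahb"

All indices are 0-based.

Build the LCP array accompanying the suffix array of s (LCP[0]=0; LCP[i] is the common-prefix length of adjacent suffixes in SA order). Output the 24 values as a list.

rank | idx | suffix
   0 |  20 | aahb
   1 |   4 | aceefffgeehccehbaahb
   2 |   2 | ahaceefffgeehccehbaahb
   3 |  21 | ahb
   4 |  23 | b
   5 |  19 | baahb
   6 |   1 | cahaceefffgeehccehbaahb
   7 |  15 | ccehbaahb
   8 |   5 | ceefffgeehccehbaahb
   9 |  16 | cehbaahb
  10 |   6 | eefffgeehccehbaahb
  11 |  12 | eehccehbaahb
  12 |   7 | efffgeehccehbaahb
  13 |  17 | ehbaahb
  14 |  13 | ehccehbaahb
  15 |   8 | fffgeehccehbaahb
  16 |   9 | ffgeehccehbaahb
  17 |  10 | fgeehccehbaahb
  18 |   0 | gcahaceefffgeehccehbaahb
  19 |  11 | geehccehbaahb
  20 |   3 | haceefffgeehccehbaahb
  21 |  22 | hb
  22 |  18 | hbaahb
  23 |  14 | hccehbaahb

SA = [20, 4, 2, 21, 23, 19, 1, 15, 5, 16, 6, 12, 7, 17, 13, 8, 9, 10, 0, 11, 3, 22, 18, 14]
rank  pair      lcp
   1  s[20:],s[4:]  1  'a'
   2  s[4:],s[2:]  1  'a'
   3  s[2:],s[21:]  2  'ah'
   4  s[21:],s[23:]  0  ''
   5  s[23:],s[19:]  1  'b'
   6  s[19:],s[1:]  0  ''
   7  s[1:],s[15:]  1  'c'
   8  s[15:],s[5:]  1  'c'
   9  s[5:],s[16:]  2  'ce'
  10  s[16:],s[6:]  0  ''
  11  s[6:],s[12:]  2  'ee'
  12  s[12:],s[7:]  1  'e'
  13  s[7:],s[17:]  1  'e'
  14  s[17:],s[13:]  2  'eh'
  15  s[13:],s[8:]  0  ''
  16  s[8:],s[9:]  2  'ff'
  17  s[9:],s[10:]  1  'f'
  18  s[10:],s[0:]  0  ''
  19  s[0:],s[11:]  1  'g'
  20  s[11:],s[3:]  0  ''
  21  s[3:],s[22:]  1  'h'
  22  s[22:],s[18:]  2  'hb'
  23  s[18:],s[14:]  1  'h'

[0, 1, 1, 2, 0, 1, 0, 1, 1, 2, 0, 2, 1, 1, 2, 0, 2, 1, 0, 1, 0, 1, 2, 1]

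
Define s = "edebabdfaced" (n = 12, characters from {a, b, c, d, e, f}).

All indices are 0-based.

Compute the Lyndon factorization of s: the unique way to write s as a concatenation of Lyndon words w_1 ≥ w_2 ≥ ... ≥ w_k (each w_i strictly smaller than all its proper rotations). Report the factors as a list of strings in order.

emit factor 1: 'e' (i=0, period=1)
emit factor 2: 'de' (i=1, period=2)
emit factor 3: 'b' (i=3, period=1)
emit factor 4: 'abdfaced' (i=4, period=8)

["e", "de", "b", "abdfaced"]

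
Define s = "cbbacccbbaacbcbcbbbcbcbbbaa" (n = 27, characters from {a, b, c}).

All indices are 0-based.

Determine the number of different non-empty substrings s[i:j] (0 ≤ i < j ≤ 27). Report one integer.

310

rank→(start, suffix):
  0 → (26, 'a')
  1 → (25, 'aa')
  2 → (9, 'aacbcbcbbbcbcbbbaa')
  3 → (10, 'acbcbcbbbcbcbbbaa')
  4 → (3, 'acccbbaacbcbcbbbcbcbbbaa')
  5 → (24, 'baa')
  6 → (8, 'baacbcbcbbbcbcbbbaa')
  7 → (2, 'bacccbbaacbcbcbbbcbcbbbaa')
  8 → (23, 'bbaa')
  9 → (7, 'bbaacbcbcbbbcbcbbbaa')
  10 → (1, 'bbacccbbaacbcbcbbbcbcbbbaa')
  11 → (22, 'bbbaa')
  12 → (16, 'bbbcbcbbbaa')
  13 → (17, 'bbcbcbbbaa')
  14 → (20, 'bcbbbaa')
  15 → (14, 'bcbbbcbcbbbaa')
  16 → (18, 'bcbcbbbaa')
  17 → (12, 'bcbcbbbcbcbbbaa')
  18 → (6, 'cbbaacbcbcbbbcbcbbbaa')
  19 → (0, 'cbbacccbbaacbcbcbbbcbcbbbaa')
  20 → (21, 'cbbbaa')
  21 → (15, 'cbbbcbcbbbaa')
  22 → (19, 'cbcbbbaa')
  23 → (13, 'cbcbbbcbcbbbaa')
  24 → (11, 'cbcbcbbbcbcbbbaa')
  25 → (5, 'ccbbaacbcbcbbbcbcbbbaa')
  26 → (4, 'cccbbaacbcbcbbbcbcbbbaa')

SA = [26, 25, 9, 10, 3, 24, 8, 2, 23, 7, 1, 22, 16, 17, 20, 14, 18, 12, 6, 0, 21, 15, 19, 13, 11, 5, 4]
i: (SA[i-1],SA[i]) lcp shared
  1: (26,25) 1 'a'
  2: (25,9) 2 'aa'
  3: (9,10) 1 'a'
  4: (10,3) 2 'ac'
  5: (3,24) 0 ''
  6: (24,8) 3 'baa'
  7: (8,2) 2 'ba'
  8: (2,23) 1 'b'
  9: (23,7) 4 'bbaa'
  10: (7,1) 3 'bba'
  11: (1,22) 2 'bb'
  12: (22,16) 3 'bbb'
  13: (16,17) 2 'bb'
  14: (17,20) 1 'b'
  15: (20,14) 5 'bcbbb'
  16: (14,18) 3 'bcb'
  17: (18,12) 7 'bcbcbbb'
  18: (12,6) 0 ''
  19: (6,0) 4 'cbba'
  20: (0,21) 3 'cbb'
  21: (21,15) 4 'cbbb'
  22: (15,19) 2 'cb'
  23: (19,13) 6 'cbcbbb'
  24: (13,11) 4 'cbcb'
  25: (11,5) 1 'c'
  26: (5,4) 2 'cc'

n(n+1)/2 = 27·28/2 = 378
Σ LCP = 0 + 1 + 2 + 1 + 2 + 0 + 3 + 2 + 1 + 4 + 3 + 2 + 3 + 2 + 1 + 5 + 3 + 7 + 0 + 4 + 3 + 4 + 2 + 6 + 4 + 1 + 2 = 68
distinct = 378 − 68 = 310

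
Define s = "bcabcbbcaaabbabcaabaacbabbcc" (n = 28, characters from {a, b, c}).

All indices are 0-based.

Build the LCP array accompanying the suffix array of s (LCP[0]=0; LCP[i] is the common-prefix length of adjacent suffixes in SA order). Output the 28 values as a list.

rank→(start, suffix):
  0 → (8, 'aaabbabcaabaacbabbcc')
  1 → (16, 'aabaacbabbcc')
  2 → (9, 'aabbabcaabaacbabbcc')
  3 → (19, 'aacbabbcc')
  4 → (17, 'abaacbabbcc')
  5 → (10, 'abbabcaabaacbabbcc')
  6 → (23, 'abbcc')
  7 → (13, 'abcaabaacbabbcc')
  8 → (2, 'abcbbcaaabbabcaabaacbabbcc')
  9 → (20, 'acbabbcc')
  10 → (18, 'baacbabbcc')
  11 → (22, 'babbcc')
  12 → (12, 'babcaabaacbabbcc')
  13 → (11, 'bbabcaabaacbabbcc')
  14 → (5, 'bbcaaabbabcaabaacbabbcc')
  15 → (24, 'bbcc')
  16 → (6, 'bcaaabbabcaabaacbabbcc')
  17 → (14, 'bcaabaacbabbcc')
  18 → (0, 'bcabcbbcaaabbabcaabaacbabbcc')
  19 → (3, 'bcbbcaaabbabcaabaacbabbcc')
  20 → (25, 'bcc')
  21 → (27, 'c')
  22 → (7, 'caaabbabcaabaacbabbcc')
  23 → (15, 'caabaacbabbcc')
  24 → (1, 'cabcbbcaaabbabcaabaacbabbcc')
  25 → (21, 'cbabbcc')
  26 → (4, 'cbbcaaabbabcaabaacbabbcc')
  27 → (26, 'cc')

SA = [8, 16, 9, 19, 17, 10, 23, 13, 2, 20, 18, 22, 12, 11, 5, 24, 6, 14, 0, 3, 25, 27, 7, 15, 1, 21, 4, 26]
[i] adj suffixes → lcp
  [1] 8/16 → 2 ('aa')
  [2] 16/9 → 3 ('aab')
  [3] 9/19 → 2 ('aa')
  [4] 19/17 → 1 ('a')
  [5] 17/10 → 2 ('ab')
  [6] 10/23 → 3 ('abb')
  [7] 23/13 → 2 ('ab')
  [8] 13/2 → 3 ('abc')
  [9] 2/20 → 1 ('a')
  [10] 20/18 → 0 ('')
  [11] 18/22 → 2 ('ba')
  [12] 22/12 → 3 ('bab')
  [13] 12/11 → 1 ('b')
  [14] 11/5 → 2 ('bb')
  [15] 5/24 → 3 ('bbc')
  [16] 24/6 → 1 ('b')
  [17] 6/14 → 4 ('bcaa')
  [18] 14/0 → 3 ('bca')
  [19] 0/3 → 2 ('bc')
  [20] 3/25 → 2 ('bc')
  [21] 25/27 → 0 ('')
  [22] 27/7 → 1 ('c')
  [23] 7/15 → 3 ('caa')
  [24] 15/1 → 2 ('ca')
  [25] 1/21 → 1 ('c')
  [26] 21/4 → 2 ('cb')
  [27] 4/26 → 1 ('c')

[0, 2, 3, 2, 1, 2, 3, 2, 3, 1, 0, 2, 3, 1, 2, 3, 1, 4, 3, 2, 2, 0, 1, 3, 2, 1, 2, 1]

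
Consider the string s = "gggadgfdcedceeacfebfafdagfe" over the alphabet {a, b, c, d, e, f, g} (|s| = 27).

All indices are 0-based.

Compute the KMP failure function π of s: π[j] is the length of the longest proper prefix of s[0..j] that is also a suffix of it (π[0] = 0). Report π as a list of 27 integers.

π[0] = 0
j=1 s[j]='g': π[1]=1 (border 'g')
j=2 s[j]='g': π[2]=2 (border 'gg')
j=3 s[j]='a': k: 2→1→0; π[3]=0 (border '')
j=4 s[j]='d': π[4]=0 (border '')
j=5 s[j]='g': π[5]=1 (border 'g')
j=6 s[j]='f': k: 1→0; π[6]=0 (border '')
j=7 s[j]='d': π[7]=0 (border '')
j=8 s[j]='c': π[8]=0 (border '')
j=9 s[j]='e': π[9]=0 (border '')
j=10 s[j]='d': π[10]=0 (border '')
j=11 s[j]='c': π[11]=0 (border '')
j=12 s[j]='e': π[12]=0 (border '')
j=13 s[j]='e': π[13]=0 (border '')
j=14 s[j]='a': π[14]=0 (border '')
j=15 s[j]='c': π[15]=0 (border '')
j=16 s[j]='f': π[16]=0 (border '')
j=17 s[j]='e': π[17]=0 (border '')
j=18 s[j]='b': π[18]=0 (border '')
j=19 s[j]='f': π[19]=0 (border '')
j=20 s[j]='a': π[20]=0 (border '')
j=21 s[j]='f': π[21]=0 (border '')
j=22 s[j]='d': π[22]=0 (border '')
j=23 s[j]='a': π[23]=0 (border '')
j=24 s[j]='g': π[24]=1 (border 'g')
j=25 s[j]='f': k: 1→0; π[25]=0 (border '')
j=26 s[j]='e': π[26]=0 (border '')

[0, 1, 2, 0, 0, 1, 0, 0, 0, 0, 0, 0, 0, 0, 0, 0, 0, 0, 0, 0, 0, 0, 0, 0, 1, 0, 0]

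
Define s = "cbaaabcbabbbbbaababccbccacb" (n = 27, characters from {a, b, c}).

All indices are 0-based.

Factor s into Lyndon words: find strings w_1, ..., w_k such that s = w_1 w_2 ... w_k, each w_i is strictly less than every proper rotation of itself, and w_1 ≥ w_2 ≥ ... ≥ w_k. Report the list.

emit factor 1: 'c' (i=0, period=1)
emit factor 2: 'b' (i=1, period=1)
emit factor 3: 'aaabcbabbbbbaababccbccacb' (i=2, period=25)

["c", "b", "aaabcbabbbbbaababccbccacb"]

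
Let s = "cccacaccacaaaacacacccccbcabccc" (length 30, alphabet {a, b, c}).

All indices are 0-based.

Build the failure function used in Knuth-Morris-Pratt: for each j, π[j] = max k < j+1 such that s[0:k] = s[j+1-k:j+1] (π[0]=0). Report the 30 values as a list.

π[0] = 0
j=1 s[j]='c': π[1]=1 (border 'c')
j=2 s[j]='c': π[2]=2 (border 'cc')
j=3 s[j]='a': k: 2→1→0; π[3]=0 (border '')
j=4 s[j]='c': π[4]=1 (border 'c')
j=5 s[j]='a': k: 1→0; π[5]=0 (border '')
j=6 s[j]='c': π[6]=1 (border 'c')
j=7 s[j]='c': π[7]=2 (border 'cc')
j=8 s[j]='a': k: 2→1→0; π[8]=0 (border '')
j=9 s[j]='c': π[9]=1 (border 'c')
j=10 s[j]='a': k: 1→0; π[10]=0 (border '')
j=11 s[j]='a': π[11]=0 (border '')
j=12 s[j]='a': π[12]=0 (border '')
j=13 s[j]='a': π[13]=0 (border '')
j=14 s[j]='c': π[14]=1 (border 'c')
j=15 s[j]='a': k: 1→0; π[15]=0 (border '')
j=16 s[j]='c': π[16]=1 (border 'c')
j=17 s[j]='a': k: 1→0; π[17]=0 (border '')
j=18 s[j]='c': π[18]=1 (border 'c')
j=19 s[j]='c': π[19]=2 (border 'cc')
j=20 s[j]='c': π[20]=3 (border 'ccc')
j=21 s[j]='c': k: 3→2; π[21]=3 (border 'ccc')
j=22 s[j]='c': k: 3→2; π[22]=3 (border 'ccc')
j=23 s[j]='b': k: 3→2→1→0; π[23]=0 (border '')
j=24 s[j]='c': π[24]=1 (border 'c')
j=25 s[j]='a': k: 1→0; π[25]=0 (border '')
j=26 s[j]='b': π[26]=0 (border '')
j=27 s[j]='c': π[27]=1 (border 'c')
j=28 s[j]='c': π[28]=2 (border 'cc')
j=29 s[j]='c': π[29]=3 (border 'ccc')

[0, 1, 2, 0, 1, 0, 1, 2, 0, 1, 0, 0, 0, 0, 1, 0, 1, 0, 1, 2, 3, 3, 3, 0, 1, 0, 0, 1, 2, 3]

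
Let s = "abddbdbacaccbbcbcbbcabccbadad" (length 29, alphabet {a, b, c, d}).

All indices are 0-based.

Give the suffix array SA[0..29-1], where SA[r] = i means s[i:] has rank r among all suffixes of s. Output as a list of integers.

rank→(start, suffix):
  0 → (20, 'abccbadad')
  1 → (0, 'abddbdbacaccbbcbcbbcabccbadad')
  2 → (7, 'acaccbbcbcbbcabccbadad')
  3 → (9, 'accbbcbcbbcabccbadad')
  4 → (27, 'ad')
  5 → (25, 'adad')
  6 → (6, 'bacaccbbcbcbbcabccbadad')
  7 → (24, 'badad')
  8 → (17, 'bbcabccbadad')
  9 → (12, 'bbcbcbbcabccbadad')
  10 → (18, 'bcabccbadad')
  11 → (15, 'bcbbcabccbadad')
  12 → (13, 'bcbcbbcabccbadad')
  13 → (21, 'bccbadad')
  14 → (4, 'bdbacaccbbcbcbbcabccbadad')
  15 → (1, 'bddbdbacaccbbcbcbbcabccbadad')
  16 → (19, 'cabccbadad')
  17 → (8, 'caccbbcbcbbcabccbadad')
  18 → (23, 'cbadad')
  19 → (16, 'cbbcabccbadad')
  20 → (11, 'cbbcbcbbcabccbadad')
  21 → (14, 'cbcbbcabccbadad')
  22 → (22, 'ccbadad')
  23 → (10, 'ccbbcbcbbcabccbadad')
  24 → (28, 'd')
  25 → (26, 'dad')
  26 → (5, 'dbacaccbbcbcbbcabccbadad')
  27 → (3, 'dbdbacaccbbcbcbbcabccbadad')
  28 → (2, 'ddbdbacaccbbcbcbbcabccbadad')

[20, 0, 7, 9, 27, 25, 6, 24, 17, 12, 18, 15, 13, 21, 4, 1, 19, 8, 23, 16, 11, 14, 22, 10, 28, 26, 5, 3, 2]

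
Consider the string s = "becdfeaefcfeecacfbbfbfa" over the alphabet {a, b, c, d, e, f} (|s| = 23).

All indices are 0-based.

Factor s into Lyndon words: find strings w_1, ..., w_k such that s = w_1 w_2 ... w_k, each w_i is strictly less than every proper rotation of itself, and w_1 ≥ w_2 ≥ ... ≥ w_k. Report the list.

emit factor 1: 'becdfe' (i=0, period=6)
emit factor 2: 'aefcfeec' (i=6, period=8)
emit factor 3: 'acfbbfbf' (i=14, period=8)
emit factor 4: 'a' (i=22, period=1)

["becdfe", "aefcfeec", "acfbbfbf", "a"]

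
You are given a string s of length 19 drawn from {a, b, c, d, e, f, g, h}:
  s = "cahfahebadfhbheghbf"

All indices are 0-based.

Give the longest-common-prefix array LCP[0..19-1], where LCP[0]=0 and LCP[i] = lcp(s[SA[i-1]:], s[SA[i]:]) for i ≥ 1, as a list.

rank | idx | suffix
   0 |   8 | adfhbheghbf
   1 |   4 | ahebadfhbheghbf
   2 |   1 | ahfahebadfhbheghbf
   3 |   7 | badfhbheghbf
   4 |  17 | bf
   5 |  12 | bheghbf
   6 |   0 | cahfahebadfhbheghbf
   7 |   9 | dfhbheghbf
   8 |   6 | ebadfhbheghbf
   9 |  14 | eghbf
  10 |  18 | f
  11 |   3 | fahebadfhbheghbf
  12 |  10 | fhbheghbf
  13 |  15 | ghbf
  14 |  16 | hbf
  15 |  11 | hbheghbf
  16 |   5 | hebadfhbheghbf
  17 |  13 | heghbf
  18 |   2 | hfahebadfhbheghbf

SA = [8, 4, 1, 7, 17, 12, 0, 9, 6, 14, 18, 3, 10, 15, 16, 11, 5, 13, 2]
rank  pair      lcp
   1  s[8:],s[4:]  1  'a'
   2  s[4:],s[1:]  2  'ah'
   3  s[1:],s[7:]  0  ''
   4  s[7:],s[17:]  1  'b'
   5  s[17:],s[12:]  1  'b'
   6  s[12:],s[0:]  0  ''
   7  s[0:],s[9:]  0  ''
   8  s[9:],s[6:]  0  ''
   9  s[6:],s[14:]  1  'e'
  10  s[14:],s[18:]  0  ''
  11  s[18:],s[3:]  1  'f'
  12  s[3:],s[10:]  1  'f'
  13  s[10:],s[15:]  0  ''
  14  s[15:],s[16:]  0  ''
  15  s[16:],s[11:]  2  'hb'
  16  s[11:],s[5:]  1  'h'
  17  s[5:],s[13:]  2  'he'
  18  s[13:],s[2:]  1  'h'

[0, 1, 2, 0, 1, 1, 0, 0, 0, 1, 0, 1, 1, 0, 0, 2, 1, 2, 1]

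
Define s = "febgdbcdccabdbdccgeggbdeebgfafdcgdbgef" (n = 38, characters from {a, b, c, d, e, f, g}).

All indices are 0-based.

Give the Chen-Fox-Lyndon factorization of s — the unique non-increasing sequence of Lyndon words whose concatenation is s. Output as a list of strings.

["f", "e", "bgd", "bcdcc", "abdbdccgeggbdeebgfafdcgdbgef"]

emit factor 1: 'f' (i=0, period=1)
emit factor 2: 'e' (i=1, period=1)
emit factor 3: 'bgd' (i=2, period=3)
emit factor 4: 'bcdcc' (i=5, period=5)
emit factor 5: 'abdbdccgeggbdeebgfafdcgdbgef' (i=10, period=28)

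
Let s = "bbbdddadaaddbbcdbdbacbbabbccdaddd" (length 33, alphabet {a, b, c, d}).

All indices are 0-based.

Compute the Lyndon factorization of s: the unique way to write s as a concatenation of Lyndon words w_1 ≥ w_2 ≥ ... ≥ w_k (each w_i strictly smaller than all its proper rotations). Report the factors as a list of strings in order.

emit factor 1: 'bbbddd' (i=0, period=6)
emit factor 2: 'ad' (i=6, period=2)
emit factor 3: 'aaddbbcdbdbacbbabbccdaddd' (i=8, period=25)

["bbbddd", "ad", "aaddbbcdbdbacbbabbccdaddd"]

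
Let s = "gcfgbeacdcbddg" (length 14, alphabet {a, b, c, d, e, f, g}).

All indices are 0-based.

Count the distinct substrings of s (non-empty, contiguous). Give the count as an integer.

sorted suffixes:
  #0 SA[0]=6  'acdcbddg'
  #1 SA[1]=10  'bddg'
  #2 SA[2]=4  'beacdcbddg'
  #3 SA[3]=9  'cbddg'
  #4 SA[4]=7  'cdcbddg'
  #5 SA[5]=1  'cfgbeacdcbddg'
  #6 SA[6]=8  'dcbddg'
  #7 SA[7]=11  'ddg'
  #8 SA[8]=12  'dg'
  #9 SA[9]=5  'eacdcbddg'
  #10 SA[10]=2  'fgbeacdcbddg'
  #11 SA[11]=13  'g'
  #12 SA[12]=3  'gbeacdcbddg'
  #13 SA[13]=0  'gcfgbeacdcbddg'

SA = [6, 10, 4, 9, 7, 1, 8, 11, 12, 5, 2, 13, 3, 0]
rank  pair      lcp
   1  s[6:],s[10:]  0  ''
   2  s[10:],s[4:]  1  'b'
   3  s[4:],s[9:]  0  ''
   4  s[9:],s[7:]  1  'c'
   5  s[7:],s[1:]  1  'c'
   6  s[1:],s[8:]  0  ''
   7  s[8:],s[11:]  1  'd'
   8  s[11:],s[12:]  1  'd'
   9  s[12:],s[5:]  0  ''
  10  s[5:],s[2:]  0  ''
  11  s[2:],s[13:]  0  ''
  12  s[13:],s[3:]  1  'g'
  13  s[3:],s[0:]  1  'g'

n(n+1)/2 = 14·15/2 = 105
Σ LCP = 0 + 0 + 1 + 0 + 1 + 1 + 0 + 1 + 1 + 0 + 0 + 0 + 1 + 1 = 7
distinct = 105 − 7 = 98

98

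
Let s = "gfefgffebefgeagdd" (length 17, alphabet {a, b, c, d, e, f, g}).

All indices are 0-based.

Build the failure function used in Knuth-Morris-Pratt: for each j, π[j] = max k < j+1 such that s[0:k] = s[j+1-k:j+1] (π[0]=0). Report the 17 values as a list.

π[0] = 0
j=1 s[j]='f': π[1]=0 (border '')
j=2 s[j]='e': π[2]=0 (border '')
j=3 s[j]='f': π[3]=0 (border '')
j=4 s[j]='g': π[4]=1 (border 'g')
j=5 s[j]='f': π[5]=2 (border 'gf')
j=6 s[j]='f': k: 2→0; π[6]=0 (border '')
j=7 s[j]='e': π[7]=0 (border '')
j=8 s[j]='b': π[8]=0 (border '')
j=9 s[j]='e': π[9]=0 (border '')
j=10 s[j]='f': π[10]=0 (border '')
j=11 s[j]='g': π[11]=1 (border 'g')
j=12 s[j]='e': k: 1→0; π[12]=0 (border '')
j=13 s[j]='a': π[13]=0 (border '')
j=14 s[j]='g': π[14]=1 (border 'g')
j=15 s[j]='d': k: 1→0; π[15]=0 (border '')
j=16 s[j]='d': π[16]=0 (border '')

[0, 0, 0, 0, 1, 2, 0, 0, 0, 0, 0, 1, 0, 0, 1, 0, 0]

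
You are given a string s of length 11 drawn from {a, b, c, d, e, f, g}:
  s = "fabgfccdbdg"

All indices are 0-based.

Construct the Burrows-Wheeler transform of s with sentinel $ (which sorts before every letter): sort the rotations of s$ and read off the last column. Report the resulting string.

gfdafccb$gdb

rank  rotation      last
    0  $fabgfccdbdg  g
    1  abgfccdbdg$f  f
    2  bdg$fabgfccd  d
    3  bgfccdbdg$fa  a
    4  ccdbdg$fabgf  f
    5  cdbdg$fabgfc  c
    6  dbdg$fabgfcc  c
    7  dg$fabgfccdb  b
    8  fabgfccdbdg$  $
    9  fccdbdg$fabg  g
   10  g$fabgfccdbd  d
   11  gfccdbdg$fab  b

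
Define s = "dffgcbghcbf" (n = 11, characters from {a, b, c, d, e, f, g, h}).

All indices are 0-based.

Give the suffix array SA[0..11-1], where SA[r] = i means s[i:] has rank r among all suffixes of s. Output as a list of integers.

[9, 5, 8, 4, 0, 10, 1, 2, 3, 6, 7]

rank→(start, suffix):
  0 → (9, 'bf')
  1 → (5, 'bghcbf')
  2 → (8, 'cbf')
  3 → (4, 'cbghcbf')
  4 → (0, 'dffgcbghcbf')
  5 → (10, 'f')
  6 → (1, 'ffgcbghcbf')
  7 → (2, 'fgcbghcbf')
  8 → (3, 'gcbghcbf')
  9 → (6, 'ghcbf')
  10 → (7, 'hcbf')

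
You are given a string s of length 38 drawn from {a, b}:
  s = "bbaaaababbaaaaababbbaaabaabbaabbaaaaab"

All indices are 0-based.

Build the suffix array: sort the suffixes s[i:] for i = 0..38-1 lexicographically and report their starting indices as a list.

[32, 10, 33, 2, 11, 34, 20, 3, 12, 35, 21, 4, 13, 28, 24, 36, 22, 5, 14, 29, 7, 25, 16, 37, 31, 9, 1, 19, 27, 23, 6, 15, 30, 8, 0, 18, 26, 17]

rank | idx | suffix
   0 |  32 | aaaaab
   1 |  10 | aaaaababbbaaabaabbaabbaaaaab
   2 |  33 | aaaab
   3 |   2 | aaaababbaaaaababbbaaabaabbaabbaaaaab
   4 |  11 | aaaababbbaaabaabbaabbaaaaab
   5 |  34 | aaab
   6 |  20 | aaabaabbaabbaaaaab
   7 |   3 | aaababbaaaaababbbaaabaabbaabbaaaaab
   8 |  12 | aaababbbaaabaabbaabbaaaaab
   9 |  35 | aab
  10 |  21 | aabaabbaabbaaaaab
  11 |   4 | aababbaaaaababbbaaabaabbaabbaaaaab
  12 |  13 | aababbbaaabaabbaabbaaaaab
  13 |  28 | aabbaaaaab
  14 |  24 | aabbaabbaaaaab
  15 |  36 | ab
  16 |  22 | abaabbaabbaaaaab
  17 |   5 | ababbaaaaababbbaaabaabbaabbaaaaab
  18 |  14 | ababbbaaabaabbaabbaaaaab
  19 |  29 | abbaaaaab
  20 |   7 | abbaaaaababbbaaabaabbaabbaaaaab
  21 |  25 | abbaabbaaaaab
  22 |  16 | abbbaaabaabbaabbaaaaab
  23 |  37 | b
  24 |  31 | baaaaab
  25 |   9 | baaaaababbbaaabaabbaabbaaaaab
  26 |   1 | baaaababbaaaaababbbaaabaabbaabbaaaaab
  27 |  19 | baaabaabbaabbaaaaab
  28 |  27 | baabbaaaaab
  29 |  23 | baabbaabbaaaaab
  30 |   6 | babbaaaaababbbaaabaabbaabbaaaaab
  31 |  15 | babbbaaabaabbaabbaaaaab
  32 |  30 | bbaaaaab
  33 |   8 | bbaaaaababbbaaabaabbaabbaaaaab
  34 |   0 | bbaaaababbaaaaababbbaaabaabbaabbaaaaab
  35 |  18 | bbaaabaabbaabbaaaaab
  36 |  26 | bbaabbaaaaab
  37 |  17 | bbbaaabaabbaabbaaaaab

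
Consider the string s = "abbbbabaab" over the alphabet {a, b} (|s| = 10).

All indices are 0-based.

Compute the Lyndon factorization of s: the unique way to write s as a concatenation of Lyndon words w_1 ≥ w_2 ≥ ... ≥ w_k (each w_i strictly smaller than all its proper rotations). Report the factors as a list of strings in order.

["abbbb", "ab", "aab"]

emit factor 1: 'abbbb' (i=0, period=5)
emit factor 2: 'ab' (i=5, period=2)
emit factor 3: 'aab' (i=7, period=3)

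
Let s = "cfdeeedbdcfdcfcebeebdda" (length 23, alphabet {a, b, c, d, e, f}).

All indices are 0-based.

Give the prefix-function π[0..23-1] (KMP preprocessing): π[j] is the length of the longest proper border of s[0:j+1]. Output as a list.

[0, 0, 0, 0, 0, 0, 0, 0, 0, 1, 2, 3, 1, 2, 1, 0, 0, 0, 0, 0, 0, 0, 0]

π[0] = 0
j=1 s[j]='f': π[1]=0 (border '')
j=2 s[j]='d': π[2]=0 (border '')
j=3 s[j]='e': π[3]=0 (border '')
j=4 s[j]='e': π[4]=0 (border '')
j=5 s[j]='e': π[5]=0 (border '')
j=6 s[j]='d': π[6]=0 (border '')
j=7 s[j]='b': π[7]=0 (border '')
j=8 s[j]='d': π[8]=0 (border '')
j=9 s[j]='c': π[9]=1 (border 'c')
j=10 s[j]='f': π[10]=2 (border 'cf')
j=11 s[j]='d': π[11]=3 (border 'cfd')
j=12 s[j]='c': k: 3→0; π[12]=1 (border 'c')
j=13 s[j]='f': π[13]=2 (border 'cf')
j=14 s[j]='c': k: 2→0; π[14]=1 (border 'c')
j=15 s[j]='e': k: 1→0; π[15]=0 (border '')
j=16 s[j]='b': π[16]=0 (border '')
j=17 s[j]='e': π[17]=0 (border '')
j=18 s[j]='e': π[18]=0 (border '')
j=19 s[j]='b': π[19]=0 (border '')
j=20 s[j]='d': π[20]=0 (border '')
j=21 s[j]='d': π[21]=0 (border '')
j=22 s[j]='a': π[22]=0 (border '')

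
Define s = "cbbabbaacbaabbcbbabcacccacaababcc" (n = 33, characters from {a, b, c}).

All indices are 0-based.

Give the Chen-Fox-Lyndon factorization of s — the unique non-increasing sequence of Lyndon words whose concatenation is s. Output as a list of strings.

["c", "b", "b", "abb", "aacb", "aabbcbbabcacccac", "aababcc"]

emit factor 1: 'c' (i=0, period=1)
emit factor 2: 'b' (i=1, period=1)
emit factor 3: 'b' (i=2, period=1)
emit factor 4: 'abb' (i=3, period=3)
emit factor 5: 'aacb' (i=6, period=4)
emit factor 6: 'aabbcbbabcacccac' (i=10, period=16)
emit factor 7: 'aababcc' (i=26, period=7)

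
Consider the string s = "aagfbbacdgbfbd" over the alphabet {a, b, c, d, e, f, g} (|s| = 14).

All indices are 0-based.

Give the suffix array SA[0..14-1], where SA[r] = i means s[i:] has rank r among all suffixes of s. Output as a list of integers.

rank | idx | suffix
   0 |   0 | aagfbbacdgbfbd
   1 |   6 | acdgbfbd
   2 |   1 | agfbbacdgbfbd
   3 |   5 | bacdgbfbd
   4 |   4 | bbacdgbfbd
   5 |  12 | bd
   6 |  10 | bfbd
   7 |   7 | cdgbfbd
   8 |  13 | d
   9 |   8 | dgbfbd
  10 |   3 | fbbacdgbfbd
  11 |  11 | fbd
  12 |   9 | gbfbd
  13 |   2 | gfbbacdgbfbd

[0, 6, 1, 5, 4, 12, 10, 7, 13, 8, 3, 11, 9, 2]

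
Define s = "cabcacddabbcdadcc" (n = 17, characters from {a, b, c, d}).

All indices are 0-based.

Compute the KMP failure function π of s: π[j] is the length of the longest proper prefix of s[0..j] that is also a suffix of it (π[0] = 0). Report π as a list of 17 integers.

[0, 0, 0, 1, 2, 1, 0, 0, 0, 0, 0, 1, 0, 0, 0, 1, 1]

π[0] = 0
j=1 s[j]='a': π[1]=0 (border '')
j=2 s[j]='b': π[2]=0 (border '')
j=3 s[j]='c': π[3]=1 (border 'c')
j=4 s[j]='a': π[4]=2 (border 'ca')
j=5 s[j]='c': k: 2→0; π[5]=1 (border 'c')
j=6 s[j]='d': k: 1→0; π[6]=0 (border '')
j=7 s[j]='d': π[7]=0 (border '')
j=8 s[j]='a': π[8]=0 (border '')
j=9 s[j]='b': π[9]=0 (border '')
j=10 s[j]='b': π[10]=0 (border '')
j=11 s[j]='c': π[11]=1 (border 'c')
j=12 s[j]='d': k: 1→0; π[12]=0 (border '')
j=13 s[j]='a': π[13]=0 (border '')
j=14 s[j]='d': π[14]=0 (border '')
j=15 s[j]='c': π[15]=1 (border 'c')
j=16 s[j]='c': k: 1→0; π[16]=1 (border 'c')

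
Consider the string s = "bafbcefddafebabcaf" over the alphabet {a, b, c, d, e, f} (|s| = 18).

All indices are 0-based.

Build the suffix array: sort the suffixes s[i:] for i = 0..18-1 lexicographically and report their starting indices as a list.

rank→(start, suffix):
  0 → (13, 'abcaf')
  1 → (16, 'af')
  2 → (1, 'afbcefddafebabcaf')
  3 → (9, 'afebabcaf')
  4 → (12, 'babcaf')
  5 → (0, 'bafbcefddafebabcaf')
  6 → (14, 'bcaf')
  7 → (3, 'bcefddafebabcaf')
  8 → (15, 'caf')
  9 → (4, 'cefddafebabcaf')
  10 → (8, 'dafebabcaf')
  11 → (7, 'ddafebabcaf')
  12 → (11, 'ebabcaf')
  13 → (5, 'efddafebabcaf')
  14 → (17, 'f')
  15 → (2, 'fbcefddafebabcaf')
  16 → (6, 'fddafebabcaf')
  17 → (10, 'febabcaf')

[13, 16, 1, 9, 12, 0, 14, 3, 15, 4, 8, 7, 11, 5, 17, 2, 6, 10]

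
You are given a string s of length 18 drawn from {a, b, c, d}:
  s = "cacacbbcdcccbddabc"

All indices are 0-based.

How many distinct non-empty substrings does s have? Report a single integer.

rank | idx | suffix
   0 |  15 | abc
   1 |   1 | acacbbcdcccbddabc
   2 |   3 | acbbcdcccbddabc
   3 |   5 | bbcdcccbddabc
   4 |  16 | bc
   5 |   6 | bcdcccbddabc
   6 |  12 | bddabc
   7 |  17 | c
   8 |   0 | cacacbbcdcccbddabc
   9 |   2 | cacbbcdcccbddabc
  10 |   4 | cbbcdcccbddabc
  11 |  11 | cbddabc
  12 |  10 | ccbddabc
  13 |   9 | cccbddabc
  14 |   7 | cdcccbddabc
  15 |  14 | dabc
  16 |   8 | dcccbddabc
  17 |  13 | ddabc

SA = [15, 1, 3, 5, 16, 6, 12, 17, 0, 2, 4, 11, 10, 9, 7, 14, 8, 13]
[i] adj suffixes → lcp
  [1] 15/1 → 1 ('a')
  [2] 1/3 → 2 ('ac')
  [3] 3/5 → 0 ('')
  [4] 5/16 → 1 ('b')
  [5] 16/6 → 2 ('bc')
  [6] 6/12 → 1 ('b')
  [7] 12/17 → 0 ('')
  [8] 17/0 → 1 ('c')
  [9] 0/2 → 3 ('cac')
  [10] 2/4 → 1 ('c')
  [11] 4/11 → 2 ('cb')
  [12] 11/10 → 1 ('c')
  [13] 10/9 → 2 ('cc')
  [14] 9/7 → 1 ('c')
  [15] 7/14 → 0 ('')
  [16] 14/8 → 1 ('d')
  [17] 8/13 → 1 ('d')

n(n+1)/2 = 18·19/2 = 171
Σ LCP = 0 + 1 + 2 + 0 + 1 + 2 + 1 + 0 + 1 + 3 + 1 + 2 + 1 + 2 + 1 + 0 + 1 + 1 = 20
distinct = 171 − 20 = 151

151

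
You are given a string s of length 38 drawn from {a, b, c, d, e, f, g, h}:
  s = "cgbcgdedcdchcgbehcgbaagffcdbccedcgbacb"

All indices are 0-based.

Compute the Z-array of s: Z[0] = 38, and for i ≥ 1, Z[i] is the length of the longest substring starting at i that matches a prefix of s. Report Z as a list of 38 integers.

Z[0]=38
i=1: fresh scan; Z[1]=0
i=2: fresh scan; Z[2]=0
i=3: fresh scan; Z[3]=2 extend→box=[3,5)
i=4: min(r-i=1, Z[1]=0)=0; Z[4]=0
i=5: fresh scan; Z[5]=0
i=6: fresh scan; Z[6]=0
i=7: fresh scan; Z[7]=0
i=8: fresh scan; Z[8]=1 extend→box=[8,9)
i=9: fresh scan; Z[9]=0
i=10: fresh scan; Z[10]=1 extend→box=[10,11)
i=11: fresh scan; Z[11]=0
i=12: fresh scan; Z[12]=3 extend→box=[12,15)
i=13: min(r-i=2, Z[1]=0)=0; Z[13]=0
i=14: min(r-i=1, Z[2]=0)=0; Z[14]=0
i=15: fresh scan; Z[15]=0
i=16: fresh scan; Z[16]=0
i=17: fresh scan; Z[17]=3 extend→box=[17,20)
i=18: min(r-i=2, Z[1]=0)=0; Z[18]=0
i=19: min(r-i=1, Z[2]=0)=0; Z[19]=0
i=20: fresh scan; Z[20]=0
i=21: fresh scan; Z[21]=0
i=22: fresh scan; Z[22]=0
i=23: fresh scan; Z[23]=0
i=24: fresh scan; Z[24]=0
i=25: fresh scan; Z[25]=1 extend→box=[25,26)
i=26: fresh scan; Z[26]=0
i=27: fresh scan; Z[27]=0
i=28: fresh scan; Z[28]=1 extend→box=[28,29)
i=29: fresh scan; Z[29]=1 extend→box=[29,30)
i=30: fresh scan; Z[30]=0
i=31: fresh scan; Z[31]=0
i=32: fresh scan; Z[32]=3 extend→box=[32,35)
i=33: min(r-i=2, Z[1]=0)=0; Z[33]=0
i=34: min(r-i=1, Z[2]=0)=0; Z[34]=0
i=35: fresh scan; Z[35]=0
i=36: fresh scan; Z[36]=1 extend→box=[36,37)
i=37: fresh scan; Z[37]=0

[38, 0, 0, 2, 0, 0, 0, 0, 1, 0, 1, 0, 3, 0, 0, 0, 0, 3, 0, 0, 0, 0, 0, 0, 0, 1, 0, 0, 1, 1, 0, 0, 3, 0, 0, 0, 1, 0]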